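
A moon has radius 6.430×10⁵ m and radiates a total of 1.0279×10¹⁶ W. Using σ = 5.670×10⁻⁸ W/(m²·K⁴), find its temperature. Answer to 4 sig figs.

Surface area A = 4πR² = 4π(6.430×10⁵ m)² = 5.19555×10¹² m².
P = σAT⁴ ⇒ T = (P/(σA))^(1/4) = (1.0279×10¹⁶/(5.670×10⁻⁸×5.19555×10¹²))^(1/4) = 432.2 K.

T ≈ 432.2 K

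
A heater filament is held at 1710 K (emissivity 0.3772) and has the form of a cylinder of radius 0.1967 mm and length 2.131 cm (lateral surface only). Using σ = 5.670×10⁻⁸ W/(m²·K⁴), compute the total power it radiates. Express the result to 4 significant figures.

Lateral area A = 2πrL = 2π×1.967×10⁻⁴×0.02131 = 2.63371×10⁻⁵ m².
P = εσAT⁴ = 0.3772 × 5.670×10⁻⁸ × 2.63371×10⁻⁵ × (1710)⁴ = 4.816 W.

P ≈ 4.816 W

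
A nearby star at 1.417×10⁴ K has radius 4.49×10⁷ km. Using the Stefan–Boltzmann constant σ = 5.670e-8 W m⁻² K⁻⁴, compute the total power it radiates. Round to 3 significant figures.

Surface area A = 4πR² = 4π(4.49×10¹⁰ m)² = 2.53339×10²² m².
P = σAT⁴ = 5.670×10⁻⁸ × 2.53339×10²² × (1.417×10⁴)⁴ = 5.79×10³¹ W.

P ≈ 5.79×10³¹ W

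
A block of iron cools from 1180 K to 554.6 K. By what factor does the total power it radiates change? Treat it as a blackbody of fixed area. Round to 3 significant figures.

P ∝ T⁴, so P₂/P₁ = (T₂/T₁)⁴ = (554.6/1180)⁴ = (0.470000)⁴ = 0.0488.

P₂/P₁ ≈ 0.0488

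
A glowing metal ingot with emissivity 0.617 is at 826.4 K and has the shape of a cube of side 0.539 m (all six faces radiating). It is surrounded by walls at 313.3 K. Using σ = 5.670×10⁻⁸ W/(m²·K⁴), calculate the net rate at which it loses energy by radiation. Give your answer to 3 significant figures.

Area A = 6s² = 6×(0.539 m)² = 1.74313 m².
Net radiated power P_net = εσA(T⁴ − T₀⁴) = 0.617×5.670×10⁻⁸×1.74313×(826.4⁴ − 313.3⁴).
T⁴ − T₀⁴ = 4.66403×10¹¹ − 9.63478×10⁹ = 4.56768×10¹¹ K⁴, so P_net = 2.79×10⁴ W.

Net loss ≈ 2.79×10⁴ W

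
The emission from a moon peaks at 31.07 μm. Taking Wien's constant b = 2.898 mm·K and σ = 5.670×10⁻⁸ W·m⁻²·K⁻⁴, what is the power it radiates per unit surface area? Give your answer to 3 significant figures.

Wien's law: T = b/λ_max = 2.898×10⁻³/3.107×10⁻⁵ = 93.2733 K.
Then I = σT⁴ = 5.670×10⁻⁸×(93.2733)⁴ = 4.29 W/m².

I ≈ 4.29 W/m²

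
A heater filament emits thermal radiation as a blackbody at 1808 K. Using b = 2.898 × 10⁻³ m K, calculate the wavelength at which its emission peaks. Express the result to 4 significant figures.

λ_max ≈ 1603 nm

Wien's displacement law: λ_max = b/T = (2.898×10⁻³ m·K)/(1808 K) = 1.6029×10⁻⁶ m.
That is 1603 nm, in the infrared range.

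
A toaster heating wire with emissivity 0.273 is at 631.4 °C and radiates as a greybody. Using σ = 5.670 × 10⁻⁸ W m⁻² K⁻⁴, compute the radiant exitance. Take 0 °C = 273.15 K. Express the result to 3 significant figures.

T = 631.4 °C + 273.15 = 904.55 K.
Stefan–Boltzmann: I = εσT⁴ = 0.273 × 5.670×10⁻⁸ × (904.55)⁴ = 1.04×10⁴ W/m².

I ≈ 1.04×10⁴ W/m²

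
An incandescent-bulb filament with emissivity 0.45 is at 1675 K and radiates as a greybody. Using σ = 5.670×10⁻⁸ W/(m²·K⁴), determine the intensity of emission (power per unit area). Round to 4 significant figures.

Stefan–Boltzmann: I = εσT⁴ = 0.45 × 5.670×10⁻⁸ × (1675)⁴ = 2.008×10⁵ W/m².

I ≈ 2.008×10⁵ W/m²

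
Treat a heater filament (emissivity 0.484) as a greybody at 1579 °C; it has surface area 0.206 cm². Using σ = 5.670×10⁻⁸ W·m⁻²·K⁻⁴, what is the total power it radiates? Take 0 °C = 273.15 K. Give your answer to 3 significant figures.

T = 1579 °C + 273.15 = 1852.15 K.
Area A = 0.206 cm² = 2.06×10⁻⁵ m².
P = εσAT⁴ = 0.484 × 5.670×10⁻⁸ × 2.06×10⁻⁵ × (1852.15)⁴ = 6.65 W.

P ≈ 6.65 W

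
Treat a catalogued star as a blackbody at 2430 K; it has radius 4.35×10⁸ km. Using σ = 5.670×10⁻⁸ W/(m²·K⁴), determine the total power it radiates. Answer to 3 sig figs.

Surface area A = 4πR² = 4π(4.35×10¹¹ m)² = 2.37787×10²⁴ m².
P = σAT⁴ = 5.670×10⁻⁸ × 2.37787×10²⁴ × (2430)⁴ = 4.70×10³⁰ W.

P ≈ 4.70×10³⁰ W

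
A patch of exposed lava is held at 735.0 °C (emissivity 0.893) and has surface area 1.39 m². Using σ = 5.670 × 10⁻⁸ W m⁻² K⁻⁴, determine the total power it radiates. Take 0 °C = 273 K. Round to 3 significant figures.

T = 735.0 °C + 273 = 1008.0 K.
Area A = 1.39 m².
P = εσAT⁴ = 0.893 × 5.670×10⁻⁸ × 1.39 × (1008.0)⁴ = 7.27×10⁴ W.

P ≈ 7.27×10⁴ W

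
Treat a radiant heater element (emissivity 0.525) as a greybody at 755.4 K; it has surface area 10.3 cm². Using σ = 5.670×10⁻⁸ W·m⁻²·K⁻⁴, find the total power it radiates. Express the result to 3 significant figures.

P ≈ 9.98 W

Area A = 10.3 cm² = 1.03×10⁻³ m².
P = εσAT⁴ = 0.525 × 5.670×10⁻⁸ × 1.03×10⁻³ × (755.4)⁴ = 9.98 W.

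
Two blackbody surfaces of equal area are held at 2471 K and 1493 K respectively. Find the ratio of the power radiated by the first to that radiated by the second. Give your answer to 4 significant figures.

With equal areas, P₁/P₂ = (T₁/T₂)⁴ = (2471/1493)⁴ = 7.503.

P₁/P₂ ≈ 7.503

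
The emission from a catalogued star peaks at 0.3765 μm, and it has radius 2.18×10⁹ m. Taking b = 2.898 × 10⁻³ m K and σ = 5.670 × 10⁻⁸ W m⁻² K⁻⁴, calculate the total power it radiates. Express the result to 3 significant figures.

Wien's law: T = b/λ_max = 2.898×10⁻³/3.765×10⁻⁷ = 7697.21 K.
Surface area A = 4πR² = 4π(2.18×10⁹ m)² = 5.97204×10¹⁹ m².
Then P = σAT⁴ = 5.670×10⁻⁸×5.97204×10¹⁹×(7697.21)⁴ = 1.19×10²⁸ W.

P ≈ 1.19×10²⁸ W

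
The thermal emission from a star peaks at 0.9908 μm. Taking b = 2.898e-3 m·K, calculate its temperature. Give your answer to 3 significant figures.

Wien's law gives T = b/λ_max = (2.898×10⁻³ m·K)/(9.908×10⁻⁷ m) = 2.92×10³ K.

T ≈ 2.92×10³ K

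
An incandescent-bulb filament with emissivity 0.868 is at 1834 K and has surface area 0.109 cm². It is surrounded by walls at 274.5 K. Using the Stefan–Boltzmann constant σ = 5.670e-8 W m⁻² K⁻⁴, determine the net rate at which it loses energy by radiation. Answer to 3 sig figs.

Net loss ≈ 6.07 W

Area A = 0.109 cm² = 1.09×10⁻⁵ m².
Net radiated power P_net = εσA(T⁴ − T₀⁴) = 0.868×5.670×10⁻⁸×1.09×10⁻⁵×(1834⁴ − 274.5⁴).
T⁴ − T₀⁴ = 1.13135×10¹³ − 5.67766×10⁹ = 1.13078×10¹³ K⁴, so P_net = 6.07 W.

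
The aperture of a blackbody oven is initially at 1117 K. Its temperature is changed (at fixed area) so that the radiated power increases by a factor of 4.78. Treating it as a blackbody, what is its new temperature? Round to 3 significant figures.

T₂ ≈ 1.65×10³ K

P ∝ T⁴, so T₂/T₁ = (P₂/P₁)^(1/4) = (4.78)^(1/4) = 1.47862.
T₂ = 1117 × 1.47862 = 1.65×10³ K.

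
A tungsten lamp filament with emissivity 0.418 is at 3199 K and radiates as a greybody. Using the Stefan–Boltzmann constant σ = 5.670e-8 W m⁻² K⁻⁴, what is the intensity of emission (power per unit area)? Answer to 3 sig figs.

Stefan–Boltzmann: I = εσT⁴ = 0.418 × 5.670×10⁻⁸ × (3199)⁴ = 2.48×10⁶ W/m².

I ≈ 2.48×10⁶ W/m²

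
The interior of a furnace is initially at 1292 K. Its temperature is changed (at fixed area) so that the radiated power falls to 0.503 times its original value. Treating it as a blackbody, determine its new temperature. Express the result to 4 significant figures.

P ∝ T⁴, so T₂/T₁ = (P₂/P₁)^(1/4) = (0.503)^(1/4) = 0.842155.
T₂ = 1292 × 0.842155 = 1088 K.

T₂ ≈ 1088 K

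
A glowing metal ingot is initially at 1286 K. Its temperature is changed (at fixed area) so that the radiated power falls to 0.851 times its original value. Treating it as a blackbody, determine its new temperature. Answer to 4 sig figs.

P ∝ T⁴, so T₂/T₁ = (P₂/P₁)^(1/4) = (0.851)^(1/4) = 0.960467.
T₂ = 1286 × 0.960467 = 1235 K.

T₂ ≈ 1235 K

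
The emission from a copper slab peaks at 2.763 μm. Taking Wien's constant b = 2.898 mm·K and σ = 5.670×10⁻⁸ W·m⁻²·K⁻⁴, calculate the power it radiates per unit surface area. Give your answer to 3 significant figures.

Wien's law: T = b/λ_max = 2.898×10⁻³/2.763×10⁻⁶ = 1048.86 K.
Then I = σT⁴ = 5.670×10⁻⁸×(1048.86)⁴ = 6.86×10⁴ W/m².

I ≈ 6.86×10⁴ W/m²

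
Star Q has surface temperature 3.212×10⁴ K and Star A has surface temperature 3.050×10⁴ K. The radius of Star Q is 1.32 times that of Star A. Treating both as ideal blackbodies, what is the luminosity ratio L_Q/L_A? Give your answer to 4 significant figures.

L_Q/L_A ≈ 2.143

L ∝ R²T⁴, so L_Q/L_A = (R_Q/R_A)²(T_Q/T_A)⁴ = (1.32)² × (3.212×10⁴/3.050×10⁴)⁴ = 1.7424 × 1.22999 = 2.143.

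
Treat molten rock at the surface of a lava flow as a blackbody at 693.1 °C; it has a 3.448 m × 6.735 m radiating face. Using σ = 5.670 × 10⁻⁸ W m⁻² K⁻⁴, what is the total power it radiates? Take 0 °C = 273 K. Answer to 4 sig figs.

P ≈ 1.147×10⁶ W

T = 693.1 °C + 273 = 966.1 K.
Area A = 3.448 × 6.735 = 23.2223 m².
P = σAT⁴ = 5.670×10⁻⁸ × 23.2223 × (966.1)⁴ = 1.147×10⁶ W.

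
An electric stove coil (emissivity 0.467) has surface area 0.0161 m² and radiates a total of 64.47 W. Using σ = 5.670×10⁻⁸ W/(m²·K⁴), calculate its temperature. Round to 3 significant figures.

T ≈ 624 K

Area A = 0.0161 m².
P = εσAT⁴ ⇒ T = (P/(εσA))^(1/4) = (64.47/(0.467×5.670×10⁻⁸×0.0161))^(1/4) = 624 K.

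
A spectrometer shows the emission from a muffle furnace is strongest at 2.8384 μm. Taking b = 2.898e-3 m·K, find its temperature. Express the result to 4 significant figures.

Wien's law gives T = b/λ_max = (2.898×10⁻³ m·K)/(2.8384×10⁻⁶ m) = 1021 K.

T ≈ 1021 K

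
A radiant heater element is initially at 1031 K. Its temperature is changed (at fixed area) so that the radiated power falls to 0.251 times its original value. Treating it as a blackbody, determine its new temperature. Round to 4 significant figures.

T₂ ≈ 729.8 K

P ∝ T⁴, so T₂/T₁ = (P₂/P₁)^(1/4) = (0.251)^(1/4) = 0.707813.
T₂ = 1031 × 0.707813 = 729.8 K.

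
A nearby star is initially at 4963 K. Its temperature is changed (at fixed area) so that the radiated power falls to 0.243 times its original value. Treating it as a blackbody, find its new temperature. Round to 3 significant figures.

T₂ ≈ 3.48×10³ K

P ∝ T⁴, so T₂/T₁ = (P₂/P₁)^(1/4) = (0.243)^(1/4) = 0.702104.
T₂ = 4963 × 0.702104 = 3.48×10³ K.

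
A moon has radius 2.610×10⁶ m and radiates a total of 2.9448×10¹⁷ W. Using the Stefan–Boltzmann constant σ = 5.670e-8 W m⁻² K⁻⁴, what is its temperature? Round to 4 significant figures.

T ≈ 496.3 K

Surface area A = 4πR² = 4π(2.610×10⁶ m)² = 8.56034×10¹³ m².
P = σAT⁴ ⇒ T = (P/(σA))^(1/4) = (2.9448×10¹⁷/(5.670×10⁻⁸×8.56034×10¹³))^(1/4) = 496.3 K.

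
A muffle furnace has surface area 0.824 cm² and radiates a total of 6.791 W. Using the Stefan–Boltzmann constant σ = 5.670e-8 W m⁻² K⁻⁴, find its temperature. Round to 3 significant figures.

T ≈ 1.10×10³ K

Area A = 0.824 cm² = 8.24×10⁻⁵ m².
P = σAT⁴ ⇒ T = (P/(σA))^(1/4) = (6.791/(5.670×10⁻⁸×8.24×10⁻⁵))^(1/4) = 1.10×10³ K.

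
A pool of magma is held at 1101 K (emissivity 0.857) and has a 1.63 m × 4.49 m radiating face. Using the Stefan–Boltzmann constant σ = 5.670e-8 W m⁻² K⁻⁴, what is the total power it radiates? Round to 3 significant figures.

P ≈ 5.23×10⁵ W

Area A = 1.63 × 4.49 = 7.3187 m².
P = εσAT⁴ = 0.857 × 5.670×10⁻⁸ × 7.3187 × (1101)⁴ = 5.23×10⁵ W.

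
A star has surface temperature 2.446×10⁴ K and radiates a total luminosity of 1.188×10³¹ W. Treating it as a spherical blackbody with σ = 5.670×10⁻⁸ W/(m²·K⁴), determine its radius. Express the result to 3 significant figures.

L = 4πR²σT⁴ ⇒ R = √(L/(4πσT⁴)).
σT⁴ = 2.02959×10¹⁰ W/m², so R = √(1.188×10³¹/(4π×2.02959×10¹⁰)) = 6.82×10⁹ m.

R ≈ 6.82×10⁹ m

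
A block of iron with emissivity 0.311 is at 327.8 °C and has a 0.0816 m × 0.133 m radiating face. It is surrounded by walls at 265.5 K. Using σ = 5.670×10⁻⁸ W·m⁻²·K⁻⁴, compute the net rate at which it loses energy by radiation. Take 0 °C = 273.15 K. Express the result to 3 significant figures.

T = 327.8 °C + 273.15 = 600.95 K.
Area A = 0.0816 × 0.133 = 0.0108528 m².
Net radiated power P_net = εσA(T⁴ − T₀⁴) = 0.311×5.670×10⁻⁸×0.0108528×(600.95⁴ − 265.5⁴).
T⁴ − T₀⁴ = 1.30423×10¹¹ − 4.96888×10⁹ = 1.25454×10¹¹ K⁴, so P_net = 24.0 W.

Net loss ≈ 24.0 W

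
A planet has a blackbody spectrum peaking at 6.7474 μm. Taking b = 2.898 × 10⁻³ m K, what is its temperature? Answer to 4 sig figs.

T ≈ 429.5 K

Wien's law gives T = b/λ_max = (2.898×10⁻³ m·K)/(6.7474×10⁻⁶ m) = 429.5 K.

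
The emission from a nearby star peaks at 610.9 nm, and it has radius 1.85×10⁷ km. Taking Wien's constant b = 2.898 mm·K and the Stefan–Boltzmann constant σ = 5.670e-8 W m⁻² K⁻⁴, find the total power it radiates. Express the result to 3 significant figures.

P ≈ 1.23×10²⁹ W

Wien's law: T = b/λ_max = 2.898×10⁻³/6.109×10⁻⁷ = 4743.82 K.
Surface area A = 4πR² = 4π(1.85×10¹⁰ m)² = 4.30084×10²¹ m².
Then P = σAT⁴ = 5.670×10⁻⁸×4.30084×10²¹×(4743.82)⁴ = 1.23×10²⁹ W.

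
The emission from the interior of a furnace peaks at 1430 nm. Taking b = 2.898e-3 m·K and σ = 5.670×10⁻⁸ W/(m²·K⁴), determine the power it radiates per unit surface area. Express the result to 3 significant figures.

Wien's law: T = b/λ_max = 2.898×10⁻³/1.430×10⁻⁶ = 2026.57 K.
Then I = σT⁴ = 5.670×10⁻⁸×(2026.57)⁴ = 9.56×10⁵ W/m².

I ≈ 9.56×10⁵ W/m²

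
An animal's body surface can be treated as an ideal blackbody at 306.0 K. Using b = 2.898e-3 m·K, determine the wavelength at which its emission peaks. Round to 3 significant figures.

Wien's displacement law: λ_max = b/T = (2.898×10⁻³ m·K)/(306.0 K) = 9.471×10⁻⁶ m.
That is 9.47 μm, in the infrared range.

λ_max ≈ 9.47 μm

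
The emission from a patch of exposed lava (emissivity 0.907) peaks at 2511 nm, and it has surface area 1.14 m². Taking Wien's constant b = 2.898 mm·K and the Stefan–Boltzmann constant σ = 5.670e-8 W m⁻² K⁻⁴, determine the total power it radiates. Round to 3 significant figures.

P ≈ 1.04×10⁵ W

Wien's law: T = b/λ_max = 2.898×10⁻³/2.511×10⁻⁶ = 1154.12 K.
Area A = 1.14 m².
Then P = εσAT⁴ = 0.907×5.670×10⁻⁸×1.14×(1154.12)⁴ = 1.04×10⁵ W.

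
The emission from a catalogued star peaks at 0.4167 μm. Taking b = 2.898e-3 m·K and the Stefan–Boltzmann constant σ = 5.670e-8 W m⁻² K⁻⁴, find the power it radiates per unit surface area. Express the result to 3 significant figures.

Wien's law: T = b/λ_max = 2.898×10⁻³/4.167×10⁻⁷ = 6954.64 K.
Then I = σT⁴ = 5.670×10⁻⁸×(6954.64)⁴ = 1.33×10⁸ W/m².

I ≈ 1.33×10⁸ W/m²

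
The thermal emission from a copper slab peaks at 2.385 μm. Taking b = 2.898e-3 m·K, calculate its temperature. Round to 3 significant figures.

Wien's law gives T = b/λ_max = (2.898×10⁻³ m·K)/(2.385×10⁻⁶ m) = 1.22×10³ K.

T ≈ 1.22×10³ K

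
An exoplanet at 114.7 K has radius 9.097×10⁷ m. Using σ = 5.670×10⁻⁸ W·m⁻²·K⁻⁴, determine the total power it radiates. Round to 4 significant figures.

P ≈ 1.021×10¹⁸ W

Surface area A = 4πR² = 4π(9.097×10⁷ m)² = 1.03994×10¹⁷ m².
P = σAT⁴ = 5.670×10⁻⁸ × 1.03994×10¹⁷ × (114.7)⁴ = 1.021×10¹⁸ W.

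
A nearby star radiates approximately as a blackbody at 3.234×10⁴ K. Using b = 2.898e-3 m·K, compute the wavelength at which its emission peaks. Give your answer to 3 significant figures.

λ_max ≈ 89.6 nm

Wien's displacement law: λ_max = b/T = (2.898×10⁻³ m·K)/(3.234×10⁴ K) = 8.961×10⁻⁸ m.
That is 89.6 nm, in the ultraviolet range.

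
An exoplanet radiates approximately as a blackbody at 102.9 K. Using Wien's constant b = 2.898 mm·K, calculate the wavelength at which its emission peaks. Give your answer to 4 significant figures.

Wien's displacement law: λ_max = b/T = (2.898×10⁻³ m·K)/(102.9 K) = 2.8163×10⁻⁵ m.
That is 28.16 μm, in the infrared range.

λ_max ≈ 28.16 μm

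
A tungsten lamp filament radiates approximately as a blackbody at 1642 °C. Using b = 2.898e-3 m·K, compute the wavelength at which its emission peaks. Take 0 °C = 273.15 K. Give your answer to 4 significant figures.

λ_max ≈ 1513 nm

T = 1642 °C + 273.15 = 1915.15 K.
Wien's displacement law: λ_max = b/T = (2.898×10⁻³ m·K)/(1915.15 K) = 1.5132×10⁻⁶ m.
That is 1513 nm, in the infrared range.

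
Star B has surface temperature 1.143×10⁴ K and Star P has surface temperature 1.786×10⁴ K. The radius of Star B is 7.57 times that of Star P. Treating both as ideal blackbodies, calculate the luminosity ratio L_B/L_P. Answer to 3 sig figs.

L ∝ R²T⁴, so L_B/L_P = (R_B/R_P)²(T_B/T_P)⁴ = (7.57)² × (1.143×10⁴/1.786×10⁴)⁴ = 57.3049 × 0.167749 = 9.61.

L_B/L_P ≈ 9.61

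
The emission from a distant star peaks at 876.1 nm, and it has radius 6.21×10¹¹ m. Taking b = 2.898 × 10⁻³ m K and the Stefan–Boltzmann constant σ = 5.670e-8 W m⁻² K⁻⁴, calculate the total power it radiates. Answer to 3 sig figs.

P ≈ 3.29×10³¹ W

Wien's law: T = b/λ_max = 2.898×10⁻³/8.761×10⁻⁷ = 3307.84 K.
Surface area A = 4πR² = 4π(6.21×10¹¹ m)² = 4.84611×10²⁴ m².
Then P = σAT⁴ = 5.670×10⁻⁸×4.84611×10²⁴×(3307.84)⁴ = 3.29×10³¹ W.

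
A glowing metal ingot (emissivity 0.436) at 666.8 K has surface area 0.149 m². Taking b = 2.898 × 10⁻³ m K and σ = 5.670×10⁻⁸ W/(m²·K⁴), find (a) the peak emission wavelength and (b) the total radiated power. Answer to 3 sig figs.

λ_max ≈ 4.35 μm; P ≈ 728 W

(a) λ_max = b/T = 2.898×10⁻³/666.8 = 4.346×10⁻⁶ m = 4.35 μm.
Area A = 0.149 m².
(b) P = εσAT⁴ = 0.436×5.670×10⁻⁸×0.149×(666.8)⁴ = 728 W.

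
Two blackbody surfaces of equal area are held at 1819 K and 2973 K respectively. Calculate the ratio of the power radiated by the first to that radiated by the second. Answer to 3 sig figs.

P₁/P₂ ≈ 0.140

With equal areas, P₁/P₂ = (T₁/T₂)⁴ = (1819/2973)⁴ = 0.140.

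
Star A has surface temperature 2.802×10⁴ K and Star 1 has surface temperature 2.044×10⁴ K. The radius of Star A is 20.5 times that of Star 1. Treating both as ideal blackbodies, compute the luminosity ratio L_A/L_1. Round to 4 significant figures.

L ∝ R²T⁴, so L_A/L_1 = (R_A/R_1)²(T_A/T_1)⁴ = (20.5)² × (2.802×10⁴/2.044×10⁴)⁴ = 420.25 × 3.53142 = 1484.

L_A/L_1 ≈ 1484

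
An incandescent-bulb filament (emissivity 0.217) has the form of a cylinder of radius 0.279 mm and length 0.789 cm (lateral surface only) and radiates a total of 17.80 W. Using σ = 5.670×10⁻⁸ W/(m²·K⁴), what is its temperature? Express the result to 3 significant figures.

T ≈ 3.20×10³ K

Lateral area A = 2πrL = 2π×2.79×10⁻⁴×7.89×10⁻³ = 1.38312×10⁻⁵ m².
P = εσAT⁴ ⇒ T = (P/(εσA))^(1/4) = (17.80/(0.217×5.670×10⁻⁸×1.38312×10⁻⁵))^(1/4) = 3.20×10³ K.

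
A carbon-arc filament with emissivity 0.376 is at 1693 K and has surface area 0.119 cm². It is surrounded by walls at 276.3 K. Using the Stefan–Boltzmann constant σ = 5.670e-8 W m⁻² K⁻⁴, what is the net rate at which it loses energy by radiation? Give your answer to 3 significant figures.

Area A = 0.119 cm² = 1.19×10⁻⁵ m².
Net radiated power P_net = εσA(T⁴ − T₀⁴) = 0.376×5.670×10⁻⁸×1.19×10⁻⁵×(1693⁴ − 276.3⁴).
T⁴ − T₀⁴ = 8.21538×10¹² − 5.82805×10⁹ = 8.20955×10¹² K⁴, so P_net = 2.08 W.

Net loss ≈ 2.08 W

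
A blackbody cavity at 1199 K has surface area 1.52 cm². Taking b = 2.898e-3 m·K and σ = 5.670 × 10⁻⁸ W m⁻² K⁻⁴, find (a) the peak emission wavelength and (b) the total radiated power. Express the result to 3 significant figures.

(a) λ_max = b/T = 2.898×10⁻³/1199 = 2.417×10⁻⁶ m = 2.42×10³ nm.
Area A = 1.52 cm² = 1.52×10⁻⁴ m².
(b) P = σAT⁴ = 5.670×10⁻⁸×1.52×10⁻⁴×(1199)⁴ = 17.8 W.

λ_max ≈ 2.42×10³ nm; P ≈ 17.8 W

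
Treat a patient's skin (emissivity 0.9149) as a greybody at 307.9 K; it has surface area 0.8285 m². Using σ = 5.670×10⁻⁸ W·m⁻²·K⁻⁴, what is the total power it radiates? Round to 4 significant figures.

Area A = 0.8285 m².
P = εσAT⁴ = 0.9149 × 5.670×10⁻⁸ × 0.8285 × (307.9)⁴ = 386.3 W.

P ≈ 386.3 W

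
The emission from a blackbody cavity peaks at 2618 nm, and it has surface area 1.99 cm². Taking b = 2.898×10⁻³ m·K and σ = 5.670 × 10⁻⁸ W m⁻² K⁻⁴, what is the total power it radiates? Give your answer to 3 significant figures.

Wien's law: T = b/λ_max = 2.898×10⁻³/2.618×10⁻⁶ = 1106.95 K.
Area A = 1.99 cm² = 1.99×10⁻⁴ m².
Then P = σAT⁴ = 5.670×10⁻⁸×1.99×10⁻⁴×(1106.95)⁴ = 16.9 W.

P ≈ 16.9 W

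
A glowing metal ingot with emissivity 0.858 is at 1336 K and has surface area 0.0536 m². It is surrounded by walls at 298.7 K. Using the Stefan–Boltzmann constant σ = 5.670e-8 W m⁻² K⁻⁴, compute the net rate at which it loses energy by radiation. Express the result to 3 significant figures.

Net loss ≈ 8.29×10³ W

Area A = 0.0536 m².
Net radiated power P_net = εσA(T⁴ − T₀⁴) = 0.858×5.670×10⁻⁸×0.0536×(1336⁴ − 298.7⁴).
T⁴ − T₀⁴ = 3.18585×10¹² − 7.96051×10⁹ = 3.17789×10¹² K⁴, so P_net = 8.29×10³ W.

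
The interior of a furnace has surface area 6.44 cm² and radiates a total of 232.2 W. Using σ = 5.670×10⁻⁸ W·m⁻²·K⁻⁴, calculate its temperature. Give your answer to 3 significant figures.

Area A = 6.44 cm² = 6.44×10⁻⁴ m².
P = σAT⁴ ⇒ T = (P/(σA))^(1/4) = (232.2/(5.670×10⁻⁸×6.44×10⁻⁴))^(1/4) = 1.59×10³ K.

T ≈ 1.59×10³ K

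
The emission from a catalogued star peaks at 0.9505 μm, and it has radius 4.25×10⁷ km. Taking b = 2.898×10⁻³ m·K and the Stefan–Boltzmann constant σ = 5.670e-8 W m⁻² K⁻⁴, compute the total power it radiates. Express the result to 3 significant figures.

P ≈ 1.11×10²⁹ W

Wien's law: T = b/λ_max = 2.898×10⁻³/9.505×10⁻⁷ = 3048.92 K.
Surface area A = 4πR² = 4π(4.25×10¹⁰ m)² = 2.26980×10²² m².
Then P = σAT⁴ = 5.670×10⁻⁸×2.26980×10²²×(3048.92)⁴ = 1.11×10²⁹ W.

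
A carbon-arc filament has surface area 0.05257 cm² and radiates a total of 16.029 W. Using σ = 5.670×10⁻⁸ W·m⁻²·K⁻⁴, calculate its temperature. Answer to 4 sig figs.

Area A = 0.05257 cm² = 5.257×10⁻⁶ m².
P = σAT⁴ ⇒ T = (P/(σA))^(1/4) = (16.029/(5.670×10⁻⁸×5.257×10⁻⁶))^(1/4) = 2708 K.

T ≈ 2708 K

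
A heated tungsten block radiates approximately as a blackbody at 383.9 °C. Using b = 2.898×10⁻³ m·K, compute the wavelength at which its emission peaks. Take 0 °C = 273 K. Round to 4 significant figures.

T = 383.9 °C + 273 = 656.9 K.
Wien's displacement law: λ_max = b/T = (2.898×10⁻³ m·K)/(656.9 K) = 4.4116×10⁻⁶ m.
That is 4.412 μm, in the infrared range.

λ_max ≈ 4.412 μm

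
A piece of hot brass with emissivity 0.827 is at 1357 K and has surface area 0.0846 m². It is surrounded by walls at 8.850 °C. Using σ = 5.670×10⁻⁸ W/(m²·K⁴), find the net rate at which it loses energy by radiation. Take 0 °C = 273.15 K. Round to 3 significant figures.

Surroundings: T = 8.850 °C + 273.15 = 282.000 K.
Area A = 0.0846 m².
Net radiated power P_net = εσA(T⁴ − T₀⁴) = 0.827×5.670×10⁻⁸×0.0846×(1357⁴ − 282.000⁴).
T⁴ − T₀⁴ = 3.39093×10¹² − 6.32407×10⁹ = 3.38461×10¹² K⁴, so P_net = 1.34×10⁴ W.

Net loss ≈ 1.34×10⁴ W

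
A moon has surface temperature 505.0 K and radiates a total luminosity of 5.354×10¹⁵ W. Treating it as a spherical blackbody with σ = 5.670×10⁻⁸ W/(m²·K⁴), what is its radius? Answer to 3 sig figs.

R ≈ 3.40×10⁵ m

L = 4πR²σT⁴ ⇒ R = √(L/(4πσT⁴)).
σT⁴ = 3687.64 W/m², so R = √(5.354×10¹⁵/(4π×3687.64)) = 3.40×10⁵ m.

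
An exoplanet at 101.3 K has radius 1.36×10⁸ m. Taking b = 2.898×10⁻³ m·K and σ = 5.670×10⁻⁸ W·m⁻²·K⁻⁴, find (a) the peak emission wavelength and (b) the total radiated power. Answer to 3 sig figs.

λ_max ≈ 28.6 μm; P ≈ 1.39×10¹⁸ W

(a) λ_max = b/T = 2.898×10⁻³/101.3 = 2.861×10⁻⁵ m = 28.6 μm.
Surface area A = 4πR² = 4π(1.36×10⁸ m)² = 2.32428×10¹⁷ m².
(b) P = σAT⁴ = 5.670×10⁻⁸×2.32428×10¹⁷×(101.3)⁴ = 1.39×10¹⁸ W.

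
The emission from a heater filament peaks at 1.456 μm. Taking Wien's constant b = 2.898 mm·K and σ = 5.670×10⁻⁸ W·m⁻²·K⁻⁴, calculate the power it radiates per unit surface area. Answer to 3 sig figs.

I ≈ 8.90×10⁵ W/m²

Wien's law: T = b/λ_max = 2.898×10⁻³/1.456×10⁻⁶ = 1990.38 K.
Then I = σT⁴ = 5.670×10⁻⁸×(1990.38)⁴ = 8.90×10⁵ W/m².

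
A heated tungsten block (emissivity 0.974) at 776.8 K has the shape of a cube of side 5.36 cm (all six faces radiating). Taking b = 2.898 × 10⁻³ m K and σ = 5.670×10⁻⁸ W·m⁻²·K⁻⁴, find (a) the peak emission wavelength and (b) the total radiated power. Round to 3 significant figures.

(a) λ_max = b/T = 2.898×10⁻³/776.8 = 3.731×10⁻⁶ m = 3.73 μm.
Area A = 6s² = 6×(0.0536 m)² = 0.0172378 m².
(b) P = εσAT⁴ = 0.974×5.670×10⁻⁸×0.0172378×(776.8)⁴ = 347 W.

λ_max ≈ 3.73 μm; P ≈ 347 W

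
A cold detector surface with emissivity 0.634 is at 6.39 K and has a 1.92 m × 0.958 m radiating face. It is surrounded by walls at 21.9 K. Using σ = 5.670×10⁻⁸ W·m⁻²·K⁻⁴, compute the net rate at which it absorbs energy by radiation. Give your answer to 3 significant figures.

Area A = 1.92 × 0.958 = 1.83936 m².
Net radiated power P_net = εσA(T⁴ − T₀⁴) = 0.634×5.670×10⁻⁸×1.83936×(6.39⁴ − 21.9⁴).
T⁴ − T₀⁴ = 1667.26 − 2.30026×10⁵ = -2.28359×10⁵ K⁴, so P_net = -0.0151 W — negative, meaning a net gain of 0.0151 W.

Net gain ≈ 0.0151 W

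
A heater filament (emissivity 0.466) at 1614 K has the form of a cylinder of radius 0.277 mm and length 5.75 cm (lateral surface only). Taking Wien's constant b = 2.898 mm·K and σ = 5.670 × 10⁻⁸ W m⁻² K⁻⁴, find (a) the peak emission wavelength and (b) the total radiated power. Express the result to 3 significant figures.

λ_max ≈ 1.80×10³ nm; P ≈ 17.9 W

(a) λ_max = b/T = 2.898×10⁻³/1614 = 1.796×10⁻⁶ m = 1.80×10³ nm.
Lateral area A = 2πrL = 2π×2.77×10⁻⁴×0.0575 = 1.00075×10⁻⁴ m².
(b) P = εσAT⁴ = 0.466×5.670×10⁻⁸×1.00075×10⁻⁴×(1614)⁴ = 17.9 W.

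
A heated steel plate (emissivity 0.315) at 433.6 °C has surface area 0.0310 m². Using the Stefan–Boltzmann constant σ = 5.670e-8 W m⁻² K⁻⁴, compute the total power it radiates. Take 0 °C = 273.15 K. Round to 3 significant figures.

P ≈ 138 W

T = 433.6 °C + 273.15 = 706.75 K.
Area A = 0.0310 m².
P = εσAT⁴ = 0.315 × 5.670×10⁻⁸ × 0.0310 × (706.75)⁴ = 138 W.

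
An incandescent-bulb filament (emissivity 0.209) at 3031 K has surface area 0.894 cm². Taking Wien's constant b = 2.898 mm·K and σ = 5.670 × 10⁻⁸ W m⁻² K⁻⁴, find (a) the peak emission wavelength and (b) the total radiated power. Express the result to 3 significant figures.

(a) λ_max = b/T = 2.898×10⁻³/3031 = 9.561×10⁻⁷ m = 956 nm.
Area A = 0.894 cm² = 8.94×10⁻⁵ m².
(b) P = εσAT⁴ = 0.209×5.670×10⁻⁸×8.94×10⁻⁵×(3031)⁴ = 89.4 W.

λ_max ≈ 956 nm; P ≈ 89.4 W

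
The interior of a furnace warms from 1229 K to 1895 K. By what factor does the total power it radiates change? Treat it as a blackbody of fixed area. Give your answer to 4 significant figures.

P₂/P₁ ≈ 5.652

P ∝ T⁴, so P₂/P₁ = (T₂/T₁)⁴ = (1895/1229)⁴ = (1.54190)⁴ = 5.652.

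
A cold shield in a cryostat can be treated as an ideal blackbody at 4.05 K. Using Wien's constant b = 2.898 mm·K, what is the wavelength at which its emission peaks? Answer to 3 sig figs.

Wien's displacement law: λ_max = b/T = (2.898×10⁻³ m·K)/(4.05 K) = 7.156×10⁻⁴ m.
That is 7.16×10⁻⁴ m, in the infrared range.

λ_max ≈ 7.16×10⁻⁴ m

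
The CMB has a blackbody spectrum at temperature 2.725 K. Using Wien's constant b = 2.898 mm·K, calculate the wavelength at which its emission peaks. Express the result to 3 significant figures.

Wien's displacement law: λ_max = b/T = (2.898×10⁻³ m·K)/(2.725 K) = 1.063×10⁻³ m.
That is 1.06×10⁻³ m, in the microwave range.

λ_max ≈ 1.06×10⁻³ m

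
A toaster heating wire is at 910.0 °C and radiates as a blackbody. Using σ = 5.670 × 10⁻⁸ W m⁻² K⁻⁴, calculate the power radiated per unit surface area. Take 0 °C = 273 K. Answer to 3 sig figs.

I ≈ 1.11×10⁵ W/m²

T = 910.0 °C + 273 = 1183.0 K.
Stefan–Boltzmann: I = σT⁴ = 5.670×10⁻⁸ × (1183.0)⁴ = 1.11×10⁵ W/m².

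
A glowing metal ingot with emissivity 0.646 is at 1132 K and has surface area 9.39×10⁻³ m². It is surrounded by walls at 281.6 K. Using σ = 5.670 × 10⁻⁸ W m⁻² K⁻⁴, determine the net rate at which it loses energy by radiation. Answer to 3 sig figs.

Net loss ≈ 563 W

Area A = 9.39×10⁻³ m².
Net radiated power P_net = εσA(T⁴ − T₀⁴) = 0.646×5.670×10⁻⁸×9.39×10⁻³×(1132⁴ − 281.6⁴).
T⁴ − T₀⁴ = 1.64205×10¹² − 6.28826×10⁹ = 1.63576×10¹² K⁴, so P_net = 563 W.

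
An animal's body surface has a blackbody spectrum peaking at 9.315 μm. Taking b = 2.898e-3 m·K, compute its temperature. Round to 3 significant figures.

Wien's law gives T = b/λ_max = (2.898×10⁻³ m·K)/(9.315×10⁻⁶ m) = 311 K.

T ≈ 311 K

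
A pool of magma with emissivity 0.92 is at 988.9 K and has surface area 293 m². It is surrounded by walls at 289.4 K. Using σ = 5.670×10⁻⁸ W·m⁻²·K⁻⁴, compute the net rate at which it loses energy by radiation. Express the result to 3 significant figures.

Area A = 293 m².
Net radiated power P_net = εσA(T⁴ − T₀⁴) = 0.92×5.670×10⁻⁸×293×(988.9⁴ − 289.4⁴).
T⁴ − T₀⁴ = 9.56334×10¹¹ − 7.01446×10⁹ = 9.49320×10¹¹ K⁴, so P_net = 1.45×10⁷ W.

Net loss ≈ 1.45×10⁷ W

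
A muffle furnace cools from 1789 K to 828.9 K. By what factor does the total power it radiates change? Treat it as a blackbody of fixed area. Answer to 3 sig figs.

P ∝ T⁴, so P₂/P₁ = (T₂/T₁)⁴ = (828.9/1789)⁴ = (0.463331)⁴ = 0.0461.

P₂/P₁ ≈ 0.0461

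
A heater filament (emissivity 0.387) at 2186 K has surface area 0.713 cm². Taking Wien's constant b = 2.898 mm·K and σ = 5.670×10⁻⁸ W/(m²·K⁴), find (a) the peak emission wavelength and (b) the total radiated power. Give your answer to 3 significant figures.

(a) λ_max = b/T = 2.898×10⁻³/2186 = 1.326×10⁻⁶ m = 1.33 μm.
Area A = 0.713 cm² = 7.13×10⁻⁵ m².
(b) P = εσAT⁴ = 0.387×5.670×10⁻⁸×7.13×10⁻⁵×(2186)⁴ = 35.7 W.

λ_max ≈ 1.33 μm; P ≈ 35.7 W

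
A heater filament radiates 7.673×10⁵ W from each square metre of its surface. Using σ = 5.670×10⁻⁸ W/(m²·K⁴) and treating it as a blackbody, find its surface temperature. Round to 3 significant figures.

T ≈ 1.92×10³ K

I = σT⁴, so T = (I/σ)^(1/4) = (7.673×10⁵/(5.670×10⁻⁸))^(1/4) = 1.92×10³ K.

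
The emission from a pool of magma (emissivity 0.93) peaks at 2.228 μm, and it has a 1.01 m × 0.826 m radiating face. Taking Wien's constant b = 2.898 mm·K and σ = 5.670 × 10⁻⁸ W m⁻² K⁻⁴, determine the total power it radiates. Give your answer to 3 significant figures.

P ≈ 1.26×10⁵ W

Wien's law: T = b/λ_max = 2.898×10⁻³/2.228×10⁻⁶ = 1300.72 K.
Area A = 1.01 × 0.826 = 0.83426 m².
Then P = εσAT⁴ = 0.93×5.670×10⁻⁸×0.83426×(1300.72)⁴ = 1.26×10⁵ W.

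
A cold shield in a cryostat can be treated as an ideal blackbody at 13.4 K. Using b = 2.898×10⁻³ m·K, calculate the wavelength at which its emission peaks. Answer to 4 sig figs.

Wien's displacement law: λ_max = b/T = (2.898×10⁻³ m·K)/(13.4 K) = 2.1627×10⁻⁴ m.
That is 2.163×10⁻⁴ m, in the infrared range.

λ_max ≈ 2.163×10⁻⁴ m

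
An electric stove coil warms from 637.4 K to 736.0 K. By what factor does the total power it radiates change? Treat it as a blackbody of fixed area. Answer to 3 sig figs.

P ∝ T⁴, so P₂/P₁ = (T₂/T₁)⁴ = (736.0/637.4)⁴ = (1.15469)⁴ = 1.78.

P₂/P₁ ≈ 1.78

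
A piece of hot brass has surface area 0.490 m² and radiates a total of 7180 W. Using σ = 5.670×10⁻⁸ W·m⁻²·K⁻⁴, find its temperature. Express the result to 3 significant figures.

T ≈ 713 K

Area A = 0.490 m².
P = σAT⁴ ⇒ T = (P/(σA))^(1/4) = (7180/(5.670×10⁻⁸×0.490))^(1/4) = 713 K.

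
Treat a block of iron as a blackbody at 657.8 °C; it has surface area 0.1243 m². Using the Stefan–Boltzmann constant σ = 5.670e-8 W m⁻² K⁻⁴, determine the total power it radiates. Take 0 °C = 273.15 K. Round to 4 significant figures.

P ≈ 5294 W

T = 657.8 °C + 273.15 = 930.95 K.
Area A = 0.1243 m².
P = σAT⁴ = 5.670×10⁻⁸ × 0.1243 × (930.95)⁴ = 5294 W.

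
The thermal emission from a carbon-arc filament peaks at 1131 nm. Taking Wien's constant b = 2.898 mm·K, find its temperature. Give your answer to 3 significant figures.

Wien's law gives T = b/λ_max = (2.898×10⁻³ m·K)/(1.131×10⁻⁶ m) = 2.56×10³ K.

T ≈ 2.56×10³ K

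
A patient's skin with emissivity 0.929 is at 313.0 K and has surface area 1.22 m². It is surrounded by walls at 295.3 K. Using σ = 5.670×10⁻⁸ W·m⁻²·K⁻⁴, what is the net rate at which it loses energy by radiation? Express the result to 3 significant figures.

Net loss ≈ 128 W

Area A = 1.22 m².
Net radiated power P_net = εσA(T⁴ − T₀⁴) = 0.929×5.670×10⁻⁸×1.22×(313.0⁴ − 295.3⁴).
T⁴ − T₀⁴ = 9.59792×10⁹ − 7.60420×10⁹ = 1.99372×10⁹ K⁴, so P_net = 128 W.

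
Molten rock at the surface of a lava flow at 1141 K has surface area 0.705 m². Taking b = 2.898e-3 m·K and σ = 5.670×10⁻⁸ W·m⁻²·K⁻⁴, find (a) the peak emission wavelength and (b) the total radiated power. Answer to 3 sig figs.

λ_max ≈ 2.54×10³ nm; P ≈ 6.78×10⁴ W

(a) λ_max = b/T = 2.898×10⁻³/1141 = 2.540×10⁻⁶ m = 2.54×10³ nm.
Area A = 0.705 m².
(b) P = σAT⁴ = 5.670×10⁻⁸×0.705×(1141)⁴ = 6.78×10⁴ W.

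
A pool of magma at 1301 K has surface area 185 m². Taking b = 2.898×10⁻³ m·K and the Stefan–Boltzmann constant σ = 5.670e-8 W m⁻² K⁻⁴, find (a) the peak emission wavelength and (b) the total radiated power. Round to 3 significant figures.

λ_max ≈ 2.23×10³ nm; P ≈ 3.01×10⁷ W

(a) λ_max = b/T = 2.898×10⁻³/1301 = 2.228×10⁻⁶ m = 2.23×10³ nm.
Area A = 185 m².
(b) P = σAT⁴ = 5.670×10⁻⁸×185×(1301)⁴ = 3.01×10⁷ W.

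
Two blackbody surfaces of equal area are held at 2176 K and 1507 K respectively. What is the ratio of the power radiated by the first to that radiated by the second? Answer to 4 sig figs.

P₁/P₂ ≈ 4.347

With equal areas, P₁/P₂ = (T₁/T₂)⁴ = (2176/1507)⁴ = 4.347.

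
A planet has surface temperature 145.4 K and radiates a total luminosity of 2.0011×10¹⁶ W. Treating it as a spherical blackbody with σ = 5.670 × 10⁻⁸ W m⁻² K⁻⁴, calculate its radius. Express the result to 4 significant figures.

L = 4πR²σT⁴ ⇒ R = √(L/(4πσT⁴)).
σT⁴ = 25.3420 W/m², so R = √(2.0011×10¹⁶/(4π×25.3420)) = 7.927×10⁶ m.

R ≈ 7.927×10⁶ m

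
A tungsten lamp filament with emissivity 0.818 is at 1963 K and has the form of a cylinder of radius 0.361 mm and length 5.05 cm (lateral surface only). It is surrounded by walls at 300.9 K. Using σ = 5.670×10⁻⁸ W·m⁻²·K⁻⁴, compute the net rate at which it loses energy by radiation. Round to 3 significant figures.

Net loss ≈ 78.8 W

Lateral area A = 2πrL = 2π×3.61×10⁻⁴×0.0505 = 1.14546×10⁻⁴ m².
Net radiated power P_net = εσA(T⁴ − T₀⁴) = 0.818×5.670×10⁻⁸×1.14546×10⁻⁴×(1963⁴ − 300.9⁴).
T⁴ − T₀⁴ = 1.48485×10¹³ − 8.19764×10⁹ = 1.48403×10¹³ K⁴, so P_net = 78.8 W.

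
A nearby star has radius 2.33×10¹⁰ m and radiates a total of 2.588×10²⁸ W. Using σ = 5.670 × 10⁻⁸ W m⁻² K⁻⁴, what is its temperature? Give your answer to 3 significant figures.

T ≈ 2.86×10³ K

Surface area A = 4πR² = 4π(2.33×10¹⁰ m)² = 6.82216×10²¹ m².
P = σAT⁴ ⇒ T = (P/(σA))^(1/4) = (2.588×10²⁸/(5.670×10⁻⁸×6.82216×10²¹))^(1/4) = 2.86×10³ K.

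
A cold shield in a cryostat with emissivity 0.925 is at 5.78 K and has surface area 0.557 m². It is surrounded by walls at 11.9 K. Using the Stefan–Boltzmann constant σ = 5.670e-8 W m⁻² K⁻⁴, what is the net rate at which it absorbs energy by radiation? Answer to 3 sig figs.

Net gain ≈ 5.53×10⁻⁴ W

Area A = 0.557 m².
Net radiated power P_net = εσA(T⁴ − T₀⁴) = 0.925×5.670×10⁻⁸×0.557×(5.78⁴ − 11.9⁴).
T⁴ − T₀⁴ = 1116.12 − 20053.4 = -18937.3 K⁴, so P_net = -5.53×10⁻⁴ W — negative, meaning a net gain of 5.53×10⁻⁴ W.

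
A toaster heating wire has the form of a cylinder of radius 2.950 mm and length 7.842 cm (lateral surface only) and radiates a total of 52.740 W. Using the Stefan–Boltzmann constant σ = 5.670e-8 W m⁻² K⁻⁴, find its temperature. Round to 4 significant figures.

Lateral area A = 2πrL = 2π×2.950×10⁻³×0.07842 = 1.45355×10⁻³ m².
P = σAT⁴ ⇒ T = (P/(σA))^(1/4) = (52.740/(5.670×10⁻⁸×1.45355×10⁻³))^(1/4) = 894.4 K.

T ≈ 894.4 K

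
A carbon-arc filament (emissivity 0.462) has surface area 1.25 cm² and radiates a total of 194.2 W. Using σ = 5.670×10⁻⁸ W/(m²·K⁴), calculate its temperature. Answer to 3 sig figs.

T ≈ 2.78×10³ K

Area A = 1.25 cm² = 1.25×10⁻⁴ m².
P = εσAT⁴ ⇒ T = (P/(εσA))^(1/4) = (194.2/(0.462×5.670×10⁻⁸×1.25×10⁻⁴))^(1/4) = 2.78×10³ K.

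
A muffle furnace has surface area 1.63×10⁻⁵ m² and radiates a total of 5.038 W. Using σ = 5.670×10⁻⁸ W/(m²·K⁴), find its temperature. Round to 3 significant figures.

T ≈ 1.53×10³ K

Area A = 1.63×10⁻⁵ m².
P = σAT⁴ ⇒ T = (P/(σA))^(1/4) = (5.038/(5.670×10⁻⁸×1.63×10⁻⁵))^(1/4) = 1.53×10³ K.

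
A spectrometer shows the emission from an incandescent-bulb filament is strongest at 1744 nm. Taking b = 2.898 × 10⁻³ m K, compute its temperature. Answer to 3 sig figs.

T ≈ 1.66×10³ K

Wien's law gives T = b/λ_max = (2.898×10⁻³ m·K)/(1.744×10⁻⁶ m) = 1.66×10³ K.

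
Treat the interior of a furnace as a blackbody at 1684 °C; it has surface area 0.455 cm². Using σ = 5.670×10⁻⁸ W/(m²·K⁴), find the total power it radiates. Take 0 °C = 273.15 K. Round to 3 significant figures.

T = 1684 °C + 273.15 = 1957.15 K.
Area A = 0.455 cm² = 4.55×10⁻⁵ m².
P = σAT⁴ = 5.670×10⁻⁸ × 4.55×10⁻⁵ × (1957.15)⁴ = 37.9 W.

P ≈ 37.9 W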